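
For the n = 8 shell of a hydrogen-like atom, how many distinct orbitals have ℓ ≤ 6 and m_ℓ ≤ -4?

6

With n = 8 the allowed ℓ are 0, 1, …, 7.
Per ℓ-value: ℓ=4 → 1; ℓ=5 → 2; ℓ=6 → 3.
Total orbitals: 1 + 2 + 3 = 6.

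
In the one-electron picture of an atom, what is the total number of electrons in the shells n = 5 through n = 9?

Shell n has n² orbitals: 5²=25 + 6²=36 + 7²=49 + 8²=64 + 9²=81 = 255 orbitals.
Two spin states per orbital: 2 × 255 = 510 electrons.

510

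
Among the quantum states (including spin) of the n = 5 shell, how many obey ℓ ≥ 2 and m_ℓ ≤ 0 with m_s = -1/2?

For n = 5, ℓ ranges over 0 … 4.
The (ℓ, m_ℓ) pairs meeting ℓ ≥ 2 and m_ℓ ≤ 0 give: ℓ=2 → 3; ℓ=3 → 4; ℓ=4 → 5.
Orbitals: 3 + 4 + 5 = 12. With m_s fixed to a single value there is one state per orbital, giving 12 states.

12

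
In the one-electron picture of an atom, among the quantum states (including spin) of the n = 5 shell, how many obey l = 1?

For n = 5, l ranges over 0 … 4.
Contributions: l=1 → 3.
Orbitals: 3. Each orbital carries two spin states, so 3 × 2 = 6 states.

6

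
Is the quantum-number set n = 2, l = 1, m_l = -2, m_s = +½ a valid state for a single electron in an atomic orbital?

The magnetic quantum number must satisfy −l ≤ m_l ≤ l. With l = 1, m_l can only be -1, 0, 1, so m_l = -2 is forbidden.

Not allowed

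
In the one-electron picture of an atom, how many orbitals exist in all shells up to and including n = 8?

Total orbitals = 1² + 2² + 3² + 4² + 5² + 6² + 7² + 8² = 204.

204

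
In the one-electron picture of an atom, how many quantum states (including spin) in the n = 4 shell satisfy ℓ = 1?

6

With n = 4 the allowed ℓ are 0, 1, …, 3.
Orbitals with ℓ = 1, by ℓ: ℓ=1 → 3.
Orbitals: 3. Each orbital carries two spin states, so 3 × 2 = 6 states.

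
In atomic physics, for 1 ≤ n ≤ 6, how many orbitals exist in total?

Total orbitals = 1² + 2² + 3² + 4² + 5² + 6² = 91.

91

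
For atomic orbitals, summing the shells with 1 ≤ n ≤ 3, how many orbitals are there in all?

Shell n has n² orbitals: 1²=1 + 2²=4 + 3²=9 = 14 orbitals.

14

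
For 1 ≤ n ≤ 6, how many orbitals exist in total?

Total orbitals = 1² + 2² + 3² + 4² + 5² + 6² = 91.

91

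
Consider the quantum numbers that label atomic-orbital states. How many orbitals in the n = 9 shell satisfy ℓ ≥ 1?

80

Orbitals with ℓ ≥ 1, by ℓ: ℓ=1 → 3; ℓ=2 → 5; ℓ=3 → 7; ℓ=4 → 9; ℓ=5 → 11; ℓ=6 → 13; ℓ=7 → 15; ℓ=8 → 17.
Total orbitals: 3 + 5 + 7 + 9 + 11 + 13 + 15 + 17 = 80.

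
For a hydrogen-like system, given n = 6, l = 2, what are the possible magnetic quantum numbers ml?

ml takes every integer from −l to +l. With l = 2 that gives the 5 values -2, -1, 0, 1, 2.

-2, -1, 0, 1, 2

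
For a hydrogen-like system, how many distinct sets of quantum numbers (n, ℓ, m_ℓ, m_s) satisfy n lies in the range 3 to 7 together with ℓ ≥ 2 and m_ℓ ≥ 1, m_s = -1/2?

50

Treat each shell separately and count matching orbitals:
n=3 → 2; n=4 → 5; n=5 → 9; n=6 → 14; n=7 → 20.
Orbitals: 2 + 5 + 9 + 14 + 20 = 50. With m_s fixed to -1/2 there is one state per orbital, so 50 states.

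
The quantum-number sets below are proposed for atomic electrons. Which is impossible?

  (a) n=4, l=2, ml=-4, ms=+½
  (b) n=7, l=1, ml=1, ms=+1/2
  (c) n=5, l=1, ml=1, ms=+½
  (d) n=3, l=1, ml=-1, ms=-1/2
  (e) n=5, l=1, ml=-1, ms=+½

(a) has |ml| = 4 > l = 2, violating −l ≤ ml ≤ l.
The remaining sets (b), (c), (d), (e) satisfy all four rules.

(a)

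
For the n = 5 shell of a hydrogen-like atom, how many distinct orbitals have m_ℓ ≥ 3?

Contributions: ℓ=3 → 1; ℓ=4 → 2.
Total orbitals: 1 + 2 = 3.

3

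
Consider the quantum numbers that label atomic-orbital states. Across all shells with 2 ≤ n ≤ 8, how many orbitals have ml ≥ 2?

Work shell by shell — for each n, count the (l, ml) pairs that satisfy ml ≥ 2:
n=3 → 1; n=4 → 3; n=5 → 6; n=6 → 10; n=7 → 15; n=8 → 21.
Total orbitals: 1 + 3 + 6 + 10 + 15 + 21 = 56.

56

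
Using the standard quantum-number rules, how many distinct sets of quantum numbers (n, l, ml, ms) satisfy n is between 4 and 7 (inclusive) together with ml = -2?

Treat each shell separately and count matching orbitals:
n=4 → 2; n=5 → 3; n=6 → 4; n=7 → 5.
Orbitals: 2 + 3 + 4 + 5 = 14. Including both spin states (ms = ±1/2) gives 2 × 14 = 28 states.

28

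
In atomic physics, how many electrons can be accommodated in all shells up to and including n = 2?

10

Total orbitals = 1² + 2² = 5. Doubling for spin gives 10 electrons.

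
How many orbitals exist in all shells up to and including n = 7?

Total orbitals = 1² + 2² + 3² + 4² + 5² + 6² + 7² = 140.

140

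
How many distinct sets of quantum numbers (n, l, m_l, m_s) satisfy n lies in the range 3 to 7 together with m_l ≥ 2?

Treat each shell separately and count matching orbitals:
n=3 → 1; n=4 → 3; n=5 → 6; n=6 → 10; n=7 → 15.
Orbitals: 1 + 3 + 6 + 10 + 15 = 35. Including both spin states (m_s = ±1/2) gives 2 × 35 = 70 states.

70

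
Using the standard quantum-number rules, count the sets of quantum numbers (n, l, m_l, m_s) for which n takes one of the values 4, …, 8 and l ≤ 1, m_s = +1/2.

Go shell by shell, enumerating (l, m_l) with l ≤ 1:
n=4 → 4; n=5 → 4; n=6 → 4; n=7 → 4; n=8 → 4.
Orbitals: 4 + 4 + 4 + 4 + 4 = 20. With m_s fixed to +1/2 there is one state per orbital, so 20 states.

20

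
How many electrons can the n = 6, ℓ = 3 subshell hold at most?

14

A subshell with ℓ = 3 has 2ℓ+1 = 7 orbitals, each holding 2 electrons (spin ±1/2), so 7 × 2 = 14.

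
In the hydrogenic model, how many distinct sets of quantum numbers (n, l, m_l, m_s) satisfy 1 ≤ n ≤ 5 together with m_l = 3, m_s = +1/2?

Work shell by shell — for each n, count the (l, m_l) pairs that satisfy m_l = 3:
n=4 → 1; n=5 → 2.
Orbitals: 1 + 2 = 3. With m_s fixed to +1/2 there is one state per orbital, so 3 states.

3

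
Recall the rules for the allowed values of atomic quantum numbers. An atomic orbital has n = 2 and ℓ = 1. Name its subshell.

2p

ℓ = 1 corresponds to the letter 'p', so the subshell is 2p.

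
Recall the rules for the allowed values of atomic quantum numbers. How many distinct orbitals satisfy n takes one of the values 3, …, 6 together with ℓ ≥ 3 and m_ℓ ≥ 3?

10

Count contributing orbitals for each principal shell:
n=4 → 1; n=5 → 3; n=6 → 6.
Total orbitals: 1 + 3 + 6 = 10.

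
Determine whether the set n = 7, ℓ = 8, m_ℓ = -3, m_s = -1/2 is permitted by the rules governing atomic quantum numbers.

The orbital quantum number must satisfy 0 ≤ ℓ ≤ n−1. With n = 7 the allowed ℓ values are 0, 1, 2, 3, 4, 5, 6, so ℓ = 8 is out of range.

No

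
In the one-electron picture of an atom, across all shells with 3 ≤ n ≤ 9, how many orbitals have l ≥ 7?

Go shell by shell, enumerating (l, ml) with l ≥ 7:
n=8 → 15; n=9 → 32.
Total orbitals: 15 + 32 = 47.

47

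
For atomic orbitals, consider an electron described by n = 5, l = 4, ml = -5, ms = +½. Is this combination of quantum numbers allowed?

Not allowed

The magnetic quantum number must satisfy −l ≤ ml ≤ l. With l = 4, ml can only be -4, -3, -2, -1, 0, 1, 2, 3, 4, so ml = -5 is forbidden.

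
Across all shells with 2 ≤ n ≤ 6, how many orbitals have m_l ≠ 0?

For each n in the range, tally the orbitals obeying m_l ≠ 0:
n=2 → 2; n=3 → 6; n=4 → 12; n=5 → 20; n=6 → 30.
Total orbitals: 2 + 6 + 12 + 20 + 30 = 70.

70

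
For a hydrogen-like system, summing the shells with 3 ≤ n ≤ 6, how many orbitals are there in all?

86

Shell n has n² orbitals: 3²=9 + 4²=16 + 5²=25 + 6²=36 = 86 orbitals.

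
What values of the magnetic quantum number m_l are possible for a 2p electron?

The 2p subshell has l = 1, and m_l takes every integer from −l to +l. With l = 1 that gives the 3 values -1, 0, 1.

-1, 0, 1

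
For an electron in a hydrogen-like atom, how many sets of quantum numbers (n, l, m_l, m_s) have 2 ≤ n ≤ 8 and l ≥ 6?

Work shell by shell — for each n, count the (l, m_l) pairs that satisfy l ≥ 6:
n=7 → 13; n=8 → 28.
Orbitals: 13 + 28 = 41. Including both spin states (m_s = ±1/2) gives 2 × 41 = 82 states.

82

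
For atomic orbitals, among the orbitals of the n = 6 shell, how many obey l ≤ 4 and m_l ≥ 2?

6

With n = 6 the allowed l are 0, 1, …, 5.
Orbitals with l ≤ 4 and m_l ≥ 2, by l: l=2 → 1; l=3 → 2; l=4 → 3.
Total orbitals: 1 + 2 + 3 = 6.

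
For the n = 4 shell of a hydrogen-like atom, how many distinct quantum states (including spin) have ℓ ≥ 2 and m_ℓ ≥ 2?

The (ℓ, m_ℓ) pairs meeting ℓ ≥ 2 and m_ℓ ≥ 2 give: ℓ=2 → 1; ℓ=3 → 2.
Orbitals: 1 + 2 = 3. Each orbital carries two spin states, so 3 × 2 = 6 states.

6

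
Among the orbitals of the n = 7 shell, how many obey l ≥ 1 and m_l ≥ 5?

Orbitals with l ≥ 1 and m_l ≥ 5, by l: l=5 → 1; l=6 → 2.
Total orbitals: 1 + 2 = 3.

3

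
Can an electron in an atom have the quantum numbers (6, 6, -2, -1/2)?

The orbital quantum number must satisfy 0 ≤ ℓ ≤ n−1. With n = 6 the allowed ℓ values are 0, 1, 2, 3, 4, 5, so ℓ = 6 is out of range.

Invalid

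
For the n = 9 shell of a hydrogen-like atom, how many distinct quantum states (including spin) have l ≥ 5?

The (l, m_l) pairs meeting l ≥ 5 give: l=5 → 11; l=6 → 13; l=7 → 15; l=8 → 17.
Orbitals: 11 + 13 + 15 + 17 = 56. Each orbital carries two spin states, so 56 × 2 = 112 states.

112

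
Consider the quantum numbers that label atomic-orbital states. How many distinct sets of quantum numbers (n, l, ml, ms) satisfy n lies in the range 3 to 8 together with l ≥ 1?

Go shell by shell, enumerating (l, ml) with l ≥ 1:
n=3 → 8; n=4 → 15; n=5 → 24; n=6 → 35; n=7 → 48; n=8 → 63.
Orbitals: 8 + 15 + 24 + 35 + 48 + 63 = 193. Including both spin states (ms = ±1/2) gives 2 × 193 = 386 states.

386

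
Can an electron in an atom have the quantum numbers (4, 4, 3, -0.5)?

The orbital quantum number must satisfy 0 ≤ ℓ ≤ n−1. With n = 4 the allowed ℓ values are 0, 1, 2, 3, so ℓ = 4 is out of range.

Not allowed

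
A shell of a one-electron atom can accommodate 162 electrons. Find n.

2n² = 162 ⇒ n² = 81 ⇒ n = 9.

n = 9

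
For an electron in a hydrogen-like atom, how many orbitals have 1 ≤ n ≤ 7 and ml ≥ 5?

Go shell by shell, enumerating (l, ml) with ml ≥ 5:
n=6 → 1; n=7 → 3.
Total orbitals: 1 + 3 = 4.

4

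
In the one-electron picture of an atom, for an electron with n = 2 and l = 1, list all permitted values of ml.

-1, 0, 1

ml takes every integer from −l to +l. With l = 1 that gives the 3 values -1, 0, 1.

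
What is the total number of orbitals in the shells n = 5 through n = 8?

174

Shell n has n² orbitals: 5²=25 + 6²=36 + 7²=49 + 8²=64 = 174 orbitals.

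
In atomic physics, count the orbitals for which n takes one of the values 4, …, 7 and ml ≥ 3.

Work shell by shell — for each n, count the (l, ml) pairs that satisfy ml ≥ 3:
n=4 → 1; n=5 → 3; n=6 → 6; n=7 → 10.
Total orbitals: 1 + 3 + 6 + 10 = 20.

20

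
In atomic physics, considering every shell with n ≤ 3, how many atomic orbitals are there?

Total orbitals = 1² + 2² + 3² = 14.

14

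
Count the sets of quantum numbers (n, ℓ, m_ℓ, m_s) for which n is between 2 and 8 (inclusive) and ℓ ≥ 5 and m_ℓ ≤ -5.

20

Work shell by shell — for each n, count the (ℓ, m_ℓ) pairs that satisfy ℓ ≥ 5 and m_ℓ ≤ -5:
n=6 → 1; n=7 → 3; n=8 → 6.
Orbitals: 1 + 3 + 6 = 10. Including both spin states (m_s = ±1/2) gives 2 × 10 = 20 states.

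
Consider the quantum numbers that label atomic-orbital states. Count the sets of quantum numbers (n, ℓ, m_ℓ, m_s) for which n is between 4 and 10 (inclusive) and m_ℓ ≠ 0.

644

Count contributing orbitals for each principal shell:
n=4 → 12; n=5 → 20; n=6 → 30; n=7 → 42; n=8 → 56; n=9 → 72; n=10 → 90.
Orbitals: 12 + 20 + 30 + 42 + 56 + 72 + 90 = 322. Including both spin states (m_s = ±1/2) gives 2 × 322 = 644 states.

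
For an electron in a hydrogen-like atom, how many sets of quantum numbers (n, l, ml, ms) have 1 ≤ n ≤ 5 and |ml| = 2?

24

Treat each shell separately and count matching orbitals:
n=3 → 2; n=4 → 4; n=5 → 6.
Orbitals: 2 + 4 + 6 = 12. Including both spin states (ms = ±1/2) gives 2 × 12 = 24 states.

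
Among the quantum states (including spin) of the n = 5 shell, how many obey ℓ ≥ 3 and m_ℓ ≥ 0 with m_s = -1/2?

The n = 5 shell has ℓ = 0 through 4; check each.
Contributions: ℓ=3 → 4; ℓ=4 → 5.
Orbitals: 4 + 5 = 9. With m_s fixed to a single value there is one state per orbital, giving 9 states.

9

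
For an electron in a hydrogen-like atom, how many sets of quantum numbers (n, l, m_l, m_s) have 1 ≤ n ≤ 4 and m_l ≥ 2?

8

Per-shell orbital counts meeting the constraint:
n=3 → 1; n=4 → 3.
Orbitals: 1 + 3 = 4. Including both spin states (m_s = ±1/2) gives 2 × 4 = 8 states.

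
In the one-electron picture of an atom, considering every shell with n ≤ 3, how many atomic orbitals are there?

Total orbitals = 1² + 2² + 3² = 14.

14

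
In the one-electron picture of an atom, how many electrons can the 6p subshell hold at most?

A subshell with l = 1 has 2l+1 = 3 orbitals, each holding 2 electrons (spin ±1/2), so 3 × 2 = 6.

6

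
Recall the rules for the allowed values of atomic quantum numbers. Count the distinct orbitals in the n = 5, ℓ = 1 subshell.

A subshell has 2ℓ+1 orbitals; with ℓ = 1, that's 3.

3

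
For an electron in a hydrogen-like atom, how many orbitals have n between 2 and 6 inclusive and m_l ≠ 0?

Go shell by shell, enumerating (l, m_l) with m_l ≠ 0:
n=2 → 2; n=3 → 6; n=4 → 12; n=5 → 20; n=6 → 30.
Total orbitals: 2 + 6 + 12 + 20 + 30 = 70.

70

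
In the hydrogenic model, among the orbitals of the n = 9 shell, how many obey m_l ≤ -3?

21

With n = 9 the allowed l are 0, 1, …, 8.
Per l-value: l=3 → 1; l=4 → 2; l=5 → 3; l=6 → 4; l=7 → 5; l=8 → 6.
Total orbitals: 1 + 2 + 3 + 4 + 5 + 6 = 21.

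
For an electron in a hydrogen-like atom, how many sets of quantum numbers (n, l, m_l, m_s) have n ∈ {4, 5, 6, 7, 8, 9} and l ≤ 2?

108

Treat each shell separately and count matching orbitals:
n=4 → 9; n=5 → 9; n=6 → 9; n=7 → 9; n=8 → 9; n=9 → 9.
Orbitals: 9 + 9 + 9 + 9 + 9 + 9 = 54. Including both spin states (m_s = ±1/2) gives 2 × 54 = 108 states.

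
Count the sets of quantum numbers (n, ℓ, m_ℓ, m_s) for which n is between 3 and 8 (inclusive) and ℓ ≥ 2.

Treat each shell separately and count matching orbitals:
n=3 → 5; n=4 → 12; n=5 → 21; n=6 → 32; n=7 → 45; n=8 → 60.
Orbitals: 5 + 12 + 21 + 32 + 45 + 60 = 175. Including both spin states (m_s = ±1/2) gives 2 × 175 = 350 states.

350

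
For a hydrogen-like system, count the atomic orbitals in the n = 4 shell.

The n = 4 shell contains n² = 4² = 16 orbitals.

16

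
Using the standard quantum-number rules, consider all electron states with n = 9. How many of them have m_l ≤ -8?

2

With n = 9 the allowed l are 0, 1, …, 8.
Contributions: l=8 → 1.
Orbitals: 1. Each orbital carries two spin states, so 1 × 2 = 2 states.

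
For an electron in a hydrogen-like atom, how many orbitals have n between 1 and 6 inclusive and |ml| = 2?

Work shell by shell — for each n, count the (l, ml) pairs that satisfy |ml| = 2:
n=3 → 2; n=4 → 4; n=5 → 6; n=6 → 8.
Total orbitals: 2 + 4 + 6 + 8 = 20.

20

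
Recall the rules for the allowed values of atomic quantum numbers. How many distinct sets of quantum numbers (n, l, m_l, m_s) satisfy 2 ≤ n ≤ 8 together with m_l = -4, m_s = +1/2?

10

Count contributing orbitals for each principal shell:
n=5 → 1; n=6 → 2; n=7 → 3; n=8 → 4.
Orbitals: 1 + 2 + 3 + 4 = 10. With m_s fixed to +1/2 there is one state per orbital, so 10 states.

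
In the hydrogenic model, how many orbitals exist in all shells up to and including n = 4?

Total orbitals = 1² + 2² + 3² + 4² = 30.

30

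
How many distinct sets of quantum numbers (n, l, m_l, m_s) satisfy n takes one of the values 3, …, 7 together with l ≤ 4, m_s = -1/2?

100

Go shell by shell, enumerating (l, m_l) with l ≤ 4:
n=3 → 9; n=4 → 16; n=5 → 25; n=6 → 25; n=7 → 25.
Orbitals: 9 + 16 + 25 + 25 + 25 = 100. With m_s fixed to -1/2 there is one state per orbital, so 100 states.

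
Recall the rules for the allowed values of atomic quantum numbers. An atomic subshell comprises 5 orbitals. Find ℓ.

2ℓ+1 = 5 gives ℓ = 2.

ℓ = 2 (d)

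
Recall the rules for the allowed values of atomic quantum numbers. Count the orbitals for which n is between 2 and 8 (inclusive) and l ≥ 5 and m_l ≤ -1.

34

Count contributing orbitals for each principal shell:
n=6 → 5; n=7 → 11; n=8 → 18.
Total orbitals: 5 + 11 + 18 = 34.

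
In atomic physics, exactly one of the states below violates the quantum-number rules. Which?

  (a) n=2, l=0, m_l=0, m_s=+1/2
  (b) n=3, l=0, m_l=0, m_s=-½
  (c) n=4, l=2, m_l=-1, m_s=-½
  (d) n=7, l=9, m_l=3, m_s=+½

(d) has l = 9 ≥ n = 7, violating 0 ≤ l ≤ n−1.
The remaining sets (a), (b), (c) satisfy all four rules.

(d)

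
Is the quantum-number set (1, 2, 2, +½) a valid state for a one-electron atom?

Invalid

The orbital quantum number must satisfy 0 ≤ ℓ ≤ n−1. With n = 1 the allowed ℓ values are 0, so ℓ = 2 is out of range.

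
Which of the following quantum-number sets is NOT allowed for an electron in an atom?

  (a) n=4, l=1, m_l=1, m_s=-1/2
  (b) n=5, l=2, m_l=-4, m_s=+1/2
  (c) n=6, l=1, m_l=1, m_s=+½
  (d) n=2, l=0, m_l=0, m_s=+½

(b)

(b) has |m_l| = 4 > l = 2, violating −l ≤ m_l ≤ l.
The remaining sets (a), (c), (d) satisfy all four rules.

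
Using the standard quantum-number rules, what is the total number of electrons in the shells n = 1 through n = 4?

Shell n has n² orbitals: 1²=1 + 2²=4 + 3²=9 + 4²=16 = 30 orbitals.
Two spin states per orbital: 2 × 30 = 60 electrons.

60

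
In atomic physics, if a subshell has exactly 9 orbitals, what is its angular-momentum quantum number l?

l = 4

2l+1 = 9 gives l = 4.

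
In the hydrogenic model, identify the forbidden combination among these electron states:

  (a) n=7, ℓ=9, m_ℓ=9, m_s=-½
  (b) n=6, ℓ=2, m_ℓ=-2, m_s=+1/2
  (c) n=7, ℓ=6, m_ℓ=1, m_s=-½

(a)

(a) has ℓ = 9 ≥ n = 7, violating 0 ≤ ℓ ≤ n−1.
The remaining sets (b), (c) satisfy all four rules.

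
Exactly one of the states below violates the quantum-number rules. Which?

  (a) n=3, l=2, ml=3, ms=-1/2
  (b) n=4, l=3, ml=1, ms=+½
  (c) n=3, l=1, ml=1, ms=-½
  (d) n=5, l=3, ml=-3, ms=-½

(a)

(a) has |ml| = 3 > l = 2, violating −l ≤ ml ≤ l.
The remaining sets (b), (c), (d) satisfy all four rules.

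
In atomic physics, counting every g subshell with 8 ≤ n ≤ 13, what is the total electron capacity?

A g subshell (l = 4) exists for every n ≥ 5, so shells n = 8, 9, 10, 11, 12, 13 each contribute one — 6 subshells.
Since each g subshell holds 2(2·4+1) = 18 electrons, the total is 6 × 18 = 108.

108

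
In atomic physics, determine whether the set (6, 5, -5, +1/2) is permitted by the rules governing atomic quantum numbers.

Valid

n = 6 is a positive integer. l = 5 satisfies 0 ≤ l ≤ n−1 = 5. ml = -5 lies in the range −l … +l (here −5 … 5). ms = +1/2 is one of ±1/2.
All four constraints are satisfied.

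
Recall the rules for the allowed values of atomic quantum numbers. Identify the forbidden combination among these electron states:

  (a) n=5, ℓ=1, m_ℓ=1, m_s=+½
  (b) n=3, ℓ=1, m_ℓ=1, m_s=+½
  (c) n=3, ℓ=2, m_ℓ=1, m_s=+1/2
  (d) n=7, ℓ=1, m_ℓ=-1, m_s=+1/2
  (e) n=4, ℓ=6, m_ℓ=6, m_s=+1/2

(e) has ℓ = 6 ≥ n = 4, violating 0 ≤ ℓ ≤ n−1.
The remaining sets (a), (b), (c), (d) satisfy all four rules.

(e)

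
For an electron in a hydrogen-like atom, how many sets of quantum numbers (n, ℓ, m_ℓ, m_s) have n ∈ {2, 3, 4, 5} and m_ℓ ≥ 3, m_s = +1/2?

Work shell by shell — for each n, count the (ℓ, m_ℓ) pairs that satisfy m_ℓ ≥ 3:
n=4 → 1; n=5 → 3.
Orbitals: 1 + 3 = 4. With m_s fixed to +1/2 there is one state per orbital, so 4 states.

4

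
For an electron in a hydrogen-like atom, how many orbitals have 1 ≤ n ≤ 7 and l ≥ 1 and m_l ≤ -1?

56

Treat each shell separately and count matching orbitals:
n=2 → 1; n=3 → 3; n=4 → 6; n=5 → 10; n=6 → 15; n=7 → 21.
Total orbitals: 1 + 3 + 6 + 10 + 15 + 21 = 56.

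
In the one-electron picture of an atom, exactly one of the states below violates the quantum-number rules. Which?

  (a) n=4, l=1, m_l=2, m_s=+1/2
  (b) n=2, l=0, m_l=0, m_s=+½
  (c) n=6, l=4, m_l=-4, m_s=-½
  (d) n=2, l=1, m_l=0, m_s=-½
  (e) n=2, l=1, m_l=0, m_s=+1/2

(a)

(a) has |m_l| = 2 > l = 1, violating −l ≤ m_l ≤ l.
The remaining sets (b), (c), (d), (e) satisfy all four rules.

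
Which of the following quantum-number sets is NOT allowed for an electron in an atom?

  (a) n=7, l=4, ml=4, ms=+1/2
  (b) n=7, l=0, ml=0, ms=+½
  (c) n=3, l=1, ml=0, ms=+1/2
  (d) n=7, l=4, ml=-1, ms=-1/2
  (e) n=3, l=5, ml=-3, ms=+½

(e)

(e) has l = 5 ≥ n = 3, violating 0 ≤ l ≤ n−1.
The remaining sets (a), (b), (c), (d) satisfy all four rules.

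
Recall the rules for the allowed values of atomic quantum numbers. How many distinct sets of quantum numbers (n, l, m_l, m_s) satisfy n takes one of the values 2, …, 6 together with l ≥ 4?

58

Treat each shell separately and count matching orbitals:
n=5 → 9; n=6 → 20.
Orbitals: 9 + 20 = 29. Including both spin states (m_s = ±1/2) gives 2 × 29 = 58 states.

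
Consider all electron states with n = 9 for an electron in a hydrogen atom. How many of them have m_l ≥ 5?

Go through l = 0, …, 8 (the values permitted for n = 9).
Contributions: l=5 → 1; l=6 → 2; l=7 → 3; l=8 → 4.
Orbitals: 1 + 2 + 3 + 4 = 10. Each orbital carries two spin states, so 10 × 2 = 20 states.

20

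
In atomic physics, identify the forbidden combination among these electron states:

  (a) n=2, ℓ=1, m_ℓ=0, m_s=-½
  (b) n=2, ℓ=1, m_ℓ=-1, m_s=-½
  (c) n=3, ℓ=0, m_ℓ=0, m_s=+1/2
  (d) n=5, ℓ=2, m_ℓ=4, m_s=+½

(d)

(d) has |m_ℓ| = 4 > ℓ = 2, violating −ℓ ≤ m_ℓ ≤ ℓ.
The remaining sets (a), (b), (c) satisfy all four rules.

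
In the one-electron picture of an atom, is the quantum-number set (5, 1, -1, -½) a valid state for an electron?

Yes

n = 5 is a positive integer. l = 1 satisfies 0 ≤ l ≤ n−1 = 4. m_l = -1 lies in the range −l … +l (here −1 … 1). m_s = -1/2 is one of ±1/2.
All four constraints are satisfied.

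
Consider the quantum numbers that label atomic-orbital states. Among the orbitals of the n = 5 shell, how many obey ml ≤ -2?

6

The n = 5 shell has l = 0 through 4; check each.
Orbitals with ml ≤ -2, by l: l=2 → 1; l=3 → 2; l=4 → 3.
Total orbitals: 1 + 2 + 3 = 6.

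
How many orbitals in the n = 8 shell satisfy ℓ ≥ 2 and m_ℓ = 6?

2

Go through ℓ = 0, …, 7 (the values permitted for n = 8).
Orbitals with ℓ ≥ 2 and m_ℓ = 6, by ℓ: ℓ=6 → 1; ℓ=7 → 1.
Total orbitals: 1 + 1 = 2.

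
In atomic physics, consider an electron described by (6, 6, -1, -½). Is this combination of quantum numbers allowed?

The orbital quantum number must satisfy 0 ≤ l ≤ n−1. With n = 6 the allowed l values are 0, 1, 2, 3, 4, 5, so l = 6 is out of range.

Not allowed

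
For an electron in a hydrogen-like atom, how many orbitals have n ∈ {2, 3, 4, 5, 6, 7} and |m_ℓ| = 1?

42

For each n in the range, tally the orbitals obeying |m_ℓ| = 1:
n=2 → 2; n=3 → 4; n=4 → 6; n=5 → 8; n=6 → 10; n=7 → 12.
Total orbitals: 2 + 4 + 6 + 8 + 10 + 12 = 42.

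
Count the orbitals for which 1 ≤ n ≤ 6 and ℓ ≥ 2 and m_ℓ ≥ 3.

10

For each n in the range, tally the orbitals obeying ℓ ≥ 2 and m_ℓ ≥ 3:
n=4 → 1; n=5 → 3; n=6 → 6.
Total orbitals: 1 + 3 + 6 = 10.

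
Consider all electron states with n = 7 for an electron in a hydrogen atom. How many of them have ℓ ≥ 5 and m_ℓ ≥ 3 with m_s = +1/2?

7

The n = 7 shell has ℓ = 0 through 6; check each.
The (ℓ, m_ℓ) pairs meeting ℓ ≥ 5 and m_ℓ ≥ 3 give: ℓ=5 → 3; ℓ=6 → 4.
Orbitals: 3 + 4 = 7. With m_s fixed to a single value there is one state per orbital, giving 7 states.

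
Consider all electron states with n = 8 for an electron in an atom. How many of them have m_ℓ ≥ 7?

2

With n = 8 the allowed ℓ are 0, 1, …, 7.
Contributions: ℓ=7 → 1.
Orbitals: 1. Each orbital carries two spin states, so 1 × 2 = 2 states.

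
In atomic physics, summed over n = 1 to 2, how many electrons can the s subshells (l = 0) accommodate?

An s subshell (l = 0) exists for every n ≥ 1, so shells n = 1, 2 each contribute one — 2 subshells.
Since each s subshell holds 2(2·0+1) = 2 electrons, the total is 2 × 2 = 4.

4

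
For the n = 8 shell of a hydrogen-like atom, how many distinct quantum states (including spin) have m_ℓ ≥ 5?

12

Contributions: ℓ=5 → 1; ℓ=6 → 2; ℓ=7 → 3.
Orbitals: 1 + 2 + 3 = 6. Each orbital carries two spin states, so 6 × 2 = 12 states.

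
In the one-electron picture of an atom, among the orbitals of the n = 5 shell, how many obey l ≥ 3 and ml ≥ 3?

3

The (l, ml) pairs meeting l ≥ 3 and ml ≥ 3 give: l=3 → 1; l=4 → 2.
Total orbitals: 1 + 2 = 3.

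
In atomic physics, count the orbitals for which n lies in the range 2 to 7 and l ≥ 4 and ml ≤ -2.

22

Count contributing orbitals for each principal shell:
n=5 → 3; n=6 → 7; n=7 → 12.
Total orbitals: 3 + 7 + 12 = 22.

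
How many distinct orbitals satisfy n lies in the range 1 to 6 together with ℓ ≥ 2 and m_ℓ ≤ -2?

For each n in the range, tally the orbitals obeying ℓ ≥ 2 and m_ℓ ≤ -2:
n=3 → 1; n=4 → 3; n=5 → 6; n=6 → 10.
Total orbitals: 1 + 3 + 6 + 10 = 20.

20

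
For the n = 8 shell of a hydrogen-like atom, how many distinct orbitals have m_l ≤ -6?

With n = 8 the allowed l are 0, 1, …, 7.
Orbitals with m_l ≤ -6, by l: l=6 → 1; l=7 → 2.
Total orbitals: 1 + 2 = 3.

3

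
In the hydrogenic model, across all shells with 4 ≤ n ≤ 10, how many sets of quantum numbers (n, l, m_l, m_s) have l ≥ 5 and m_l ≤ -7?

Per-shell orbital counts meeting the constraint:
n=8 → 1; n=9 → 3; n=10 → 6.
Orbitals: 1 + 3 + 6 = 10. Including both spin states (m_s = ±1/2) gives 2 × 10 = 20 states.

20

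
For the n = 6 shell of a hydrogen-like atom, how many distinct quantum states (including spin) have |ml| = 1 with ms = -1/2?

10

For n = 6, l ranges over 0 … 5.
The (l, ml) pairs meeting |ml| = 1 give: l=1 → 2; l=2 → 2; l=3 → 2; l=4 → 2; l=5 → 2.
Orbitals: 2 + 2 + 2 + 2 + 2 = 10. With ms fixed to a single value there is one state per orbital, giving 10 states.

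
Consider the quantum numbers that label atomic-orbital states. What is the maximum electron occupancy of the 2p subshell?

A subshell with ℓ = 1 has 2ℓ+1 = 3 orbitals, each holding 2 electrons (spin ±1/2), so 3 × 2 = 6.

6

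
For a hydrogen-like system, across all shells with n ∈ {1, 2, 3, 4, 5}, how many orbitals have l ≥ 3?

Per-shell orbital counts meeting the constraint:
n=4 → 7; n=5 → 16.
Total orbitals: 7 + 16 = 23.

23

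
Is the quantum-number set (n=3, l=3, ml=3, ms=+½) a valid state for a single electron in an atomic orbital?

Invalid

The orbital quantum number must satisfy 0 ≤ l ≤ n−1. With n = 3 the allowed l values are 0, 1, 2, so l = 3 is out of range.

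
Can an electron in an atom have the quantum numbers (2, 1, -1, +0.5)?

n = 2 is a positive integer. l = 1 satisfies 0 ≤ l ≤ n−1 = 1. m_l = -1 lies in the range −l … +l (here −1 … 1). m_s = +1/2 is one of ±1/2.
All four constraints are satisfied.

Allowed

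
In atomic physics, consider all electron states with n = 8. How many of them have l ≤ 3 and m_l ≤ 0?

For n = 8, l ranges over 0 … 7.
The (l, m_l) pairs meeting l ≤ 3 and m_l ≤ 0 give: l=0 → 1; l=1 → 2; l=2 → 3; l=3 → 4.
Orbitals: 1 + 2 + 3 + 4 = 10. Each orbital carries two spin states, so 10 × 2 = 20 states.

20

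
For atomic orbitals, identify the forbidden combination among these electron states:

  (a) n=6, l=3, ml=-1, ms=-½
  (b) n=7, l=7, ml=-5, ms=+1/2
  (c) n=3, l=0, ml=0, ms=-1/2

(b)

(b) has l = 7 ≥ n = 7, violating 0 ≤ l ≤ n−1.
The remaining sets (a), (c) satisfy all four rules.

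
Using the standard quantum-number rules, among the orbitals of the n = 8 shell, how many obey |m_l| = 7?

With n = 8 the allowed l are 0, 1, …, 7.
Per l-value: l=7 → 2.
Total orbitals: 2.

2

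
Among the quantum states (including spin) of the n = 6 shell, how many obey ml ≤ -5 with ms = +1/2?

1

The (l, ml) pairs meeting ml ≤ -5 give: l=5 → 1.
Orbitals: 1. With ms fixed to a single value there is one state per orbital, giving 1 state.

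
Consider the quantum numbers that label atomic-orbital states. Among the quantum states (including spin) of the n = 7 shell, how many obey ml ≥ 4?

The n = 7 shell has l = 0 through 6; check each.
Orbitals with ml ≥ 4, by l: l=4 → 1; l=5 → 2; l=6 → 3.
Orbitals: 1 + 2 + 3 = 6. Each orbital carries two spin states, so 6 × 2 = 12 states.

12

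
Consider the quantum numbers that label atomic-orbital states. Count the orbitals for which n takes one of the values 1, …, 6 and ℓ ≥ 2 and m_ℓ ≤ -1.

For each n in the range, tally the orbitals obeying ℓ ≥ 2 and m_ℓ ≤ -1:
n=3 → 2; n=4 → 5; n=5 → 9; n=6 → 14.
Total orbitals: 2 + 5 + 9 + 14 = 30.

30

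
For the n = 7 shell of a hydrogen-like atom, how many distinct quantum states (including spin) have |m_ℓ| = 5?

8

With n = 7 the allowed ℓ are 0, 1, …, 6.
The (ℓ, m_ℓ) pairs meeting |m_ℓ| = 5 give: ℓ=5 → 2; ℓ=6 → 2.
Orbitals: 2 + 2 = 4. Each orbital carries two spin states, so 4 × 2 = 8 states.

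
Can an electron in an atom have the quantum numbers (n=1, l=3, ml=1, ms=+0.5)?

No

The orbital quantum number must satisfy 0 ≤ l ≤ n−1. With n = 1 the allowed l values are 0, so l = 3 is out of range.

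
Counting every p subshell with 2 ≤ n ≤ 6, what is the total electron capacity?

30

A p subshell (l = 1) exists for every n ≥ 2, so shells n = 2, 3, 4, 5, 6 each contribute one — 5 subshells.
Since each p subshell holds 2(2·1+1) = 6 electrons, the total is 5 × 6 = 30.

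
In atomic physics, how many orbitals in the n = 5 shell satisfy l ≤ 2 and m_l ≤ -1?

The n = 5 shell has l = 0 through 4; check each.
Contributions: l=1 → 1; l=2 → 2.
Total orbitals: 1 + 2 = 3.

3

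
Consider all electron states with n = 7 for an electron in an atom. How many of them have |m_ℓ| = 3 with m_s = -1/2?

Go through ℓ = 0, …, 6 (the values permitted for n = 7).
The (ℓ, m_ℓ) pairs meeting |m_ℓ| = 3 give: ℓ=3 → 2; ℓ=4 → 2; ℓ=5 → 2; ℓ=6 → 2.
Orbitals: 2 + 2 + 2 + 2 = 8. With m_s fixed to a single value there is one state per orbital, giving 8 states.

8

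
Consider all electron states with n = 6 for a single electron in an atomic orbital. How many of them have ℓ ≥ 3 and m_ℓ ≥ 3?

12

Go through ℓ = 0, …, 5 (the values permitted for n = 6).
The (ℓ, m_ℓ) pairs meeting ℓ ≥ 3 and m_ℓ ≥ 3 give: ℓ=3 → 1; ℓ=4 → 2; ℓ=5 → 3.
Orbitals: 1 + 2 + 3 = 6. Each orbital carries two spin states, so 6 × 2 = 12 states.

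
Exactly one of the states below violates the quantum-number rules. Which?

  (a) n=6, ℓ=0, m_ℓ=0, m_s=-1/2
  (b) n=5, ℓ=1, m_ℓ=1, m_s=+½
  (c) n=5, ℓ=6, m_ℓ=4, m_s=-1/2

(c) has ℓ = 6 ≥ n = 5, violating 0 ≤ ℓ ≤ n−1.
The remaining sets (a), (b) satisfy all four rules.

(c)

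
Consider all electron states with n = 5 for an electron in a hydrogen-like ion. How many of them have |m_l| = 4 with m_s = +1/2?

For n = 5, l ranges over 0 … 4.
The (l, m_l) pairs meeting |m_l| = 4 give: l=4 → 2.
Orbitals: 2. With m_s fixed to a single value there is one state per orbital, giving 2 states.

2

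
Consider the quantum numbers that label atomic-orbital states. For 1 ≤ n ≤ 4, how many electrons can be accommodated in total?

Total orbitals = 1² + 2² + 3² + 4² = 30. Doubling for spin gives 60 electrons.

60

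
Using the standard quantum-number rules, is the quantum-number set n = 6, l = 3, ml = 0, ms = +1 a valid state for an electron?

Invalid

The spin quantum number for an electron can only be ms = +1/2 or −1/2; ms = +1 is not one of those.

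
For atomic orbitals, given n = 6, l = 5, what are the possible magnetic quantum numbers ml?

-5, -4, -3, -2, -1, 0, 1, 2, 3, 4, 5

ml takes every integer from −l to +l. With l = 5 that gives the 11 values -5, -4, -3, -2, -1, 0, 1, 2, 3, 4, 5.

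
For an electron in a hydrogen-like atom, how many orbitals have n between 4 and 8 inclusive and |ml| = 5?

For each n in the range, tally the orbitals obeying |ml| = 5:
n=6 → 2; n=7 → 4; n=8 → 6.
Total orbitals: 2 + 4 + 6 = 12.

12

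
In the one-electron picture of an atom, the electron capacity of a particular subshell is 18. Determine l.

2(2l+1) = 18 ⇒ 2l+1 = 9 ⇒ l = 4.

l = 4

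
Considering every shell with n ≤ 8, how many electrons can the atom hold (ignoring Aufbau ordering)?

408

Total orbitals = 1² + 2² + 3² + 4² + 5² + 6² + 7² + 8² = 204. Doubling for spin gives 408 electrons.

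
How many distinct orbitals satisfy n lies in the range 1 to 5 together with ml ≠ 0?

40

Per-shell orbital counts meeting the constraint:
n=2 → 2; n=3 → 6; n=4 → 12; n=5 → 20.
Total orbitals: 2 + 6 + 12 + 20 = 40.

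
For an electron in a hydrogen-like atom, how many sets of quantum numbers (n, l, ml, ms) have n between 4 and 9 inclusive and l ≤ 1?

48

Per-shell orbital counts meeting the constraint:
n=4 → 4; n=5 → 4; n=6 → 4; n=7 → 4; n=8 → 4; n=9 → 4.
Orbitals: 4 + 4 + 4 + 4 + 4 + 4 = 24. Including both spin states (ms = ±1/2) gives 2 × 24 = 48 states.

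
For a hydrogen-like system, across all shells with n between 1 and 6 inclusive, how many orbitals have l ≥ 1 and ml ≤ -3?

10

Count contributing orbitals for each principal shell:
n=4 → 1; n=5 → 3; n=6 → 6.
Total orbitals: 1 + 3 + 6 = 10.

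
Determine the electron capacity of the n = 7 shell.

98

A shell holds 2n² electrons: 2 × 7² = 2 × 49 = 98.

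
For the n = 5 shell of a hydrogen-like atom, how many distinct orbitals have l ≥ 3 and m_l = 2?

Orbitals with l ≥ 3 and m_l = 2, by l: l=3 → 1; l=4 → 1.
Total orbitals: 1 + 1 = 2.

2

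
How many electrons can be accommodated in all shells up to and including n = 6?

Total orbitals = 1² + 2² + 3² + 4² + 5² + 6² = 91. Doubling for spin gives 182 electrons.

182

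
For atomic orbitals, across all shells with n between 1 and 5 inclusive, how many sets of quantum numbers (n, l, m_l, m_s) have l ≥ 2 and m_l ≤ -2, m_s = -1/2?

Work shell by shell — for each n, count the (l, m_l) pairs that satisfy l ≥ 2 and m_l ≤ -2:
n=3 → 1; n=4 → 3; n=5 → 6.
Orbitals: 1 + 3 + 6 = 10. With m_s fixed to -1/2 there is one state per orbital, so 10 states.

10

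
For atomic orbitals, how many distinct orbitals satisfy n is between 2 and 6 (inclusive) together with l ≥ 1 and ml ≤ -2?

20

For each n in the range, tally the orbitals obeying l ≥ 1 and ml ≤ -2:
n=3 → 1; n=4 → 3; n=5 → 6; n=6 → 10.
Total orbitals: 1 + 3 + 6 + 10 = 20.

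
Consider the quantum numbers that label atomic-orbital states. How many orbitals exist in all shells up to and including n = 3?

14

Total orbitals = 1² + 2² + 3² = 14.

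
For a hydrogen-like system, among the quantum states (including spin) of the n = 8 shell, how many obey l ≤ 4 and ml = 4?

2

For n = 8, l ranges over 0 … 7.
The (l, ml) pairs meeting l ≤ 4 and ml = 4 give: l=4 → 1.
Orbitals: 1. Each orbital carries two spin states, so 1 × 2 = 2 states.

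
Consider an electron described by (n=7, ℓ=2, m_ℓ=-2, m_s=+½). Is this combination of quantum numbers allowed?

n = 7 is a positive integer. ℓ = 2 satisfies 0 ≤ ℓ ≤ n−1 = 6. m_ℓ = -2 lies in the range −ℓ … +ℓ (here −2 … 2). m_s = +1/2 is one of ±1/2.
All four constraints are satisfied.

Valid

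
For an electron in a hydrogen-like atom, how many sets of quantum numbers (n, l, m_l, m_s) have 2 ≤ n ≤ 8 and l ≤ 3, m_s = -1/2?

93

Count contributing orbitals for each principal shell:
n=2 → 4; n=3 → 9; n=4 → 16; n=5 → 16; n=6 → 16; n=7 → 16; n=8 → 16.
Orbitals: 4 + 9 + 16 + 16 + 16 + 16 + 16 = 93. With m_s fixed to -1/2 there is one state per orbital, so 93 states.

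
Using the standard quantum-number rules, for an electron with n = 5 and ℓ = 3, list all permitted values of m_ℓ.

m_ℓ takes every integer from −ℓ to +ℓ. With ℓ = 3 that gives the 7 values -3, -2, -1, 0, 1, 2, 3.

-3, -2, -1, 0, 1, 2, 3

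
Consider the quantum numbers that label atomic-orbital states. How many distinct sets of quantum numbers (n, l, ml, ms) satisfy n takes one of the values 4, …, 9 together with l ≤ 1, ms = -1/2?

24

For each n in the range, tally the orbitals obeying l ≤ 1:
n=4 → 4; n=5 → 4; n=6 → 4; n=7 → 4; n=8 → 4; n=9 → 4.
Orbitals: 4 + 4 + 4 + 4 + 4 + 4 = 24. With ms fixed to -1/2 there is one state per orbital, so 24 states.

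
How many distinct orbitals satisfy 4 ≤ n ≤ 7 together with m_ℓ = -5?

3

Work shell by shell — for each n, count the (ℓ, m_ℓ) pairs that satisfy m_ℓ = -5:
n=6 → 1; n=7 → 2.
Total orbitals: 1 + 2 = 3.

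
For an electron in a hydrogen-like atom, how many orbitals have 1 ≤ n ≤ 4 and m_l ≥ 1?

10

Treat each shell separately and count matching orbitals:
n=2 → 1; n=3 → 3; n=4 → 6.
Total orbitals: 1 + 3 + 6 = 10.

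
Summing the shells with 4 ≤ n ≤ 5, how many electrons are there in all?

Shell n has n² orbitals: 4²=16 + 5²=25 = 41 orbitals.
Two spin states per orbital: 2 × 41 = 82 electrons.

82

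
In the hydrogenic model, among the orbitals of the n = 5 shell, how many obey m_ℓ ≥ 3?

3

The (ℓ, m_ℓ) pairs meeting m_ℓ ≥ 3 give: ℓ=3 → 1; ℓ=4 → 2.
Total orbitals: 1 + 2 = 3.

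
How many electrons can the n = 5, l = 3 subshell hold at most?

A subshell with l = 3 has 2l+1 = 7 orbitals, each holding 2 electrons (spin ±1/2), so 7 × 2 = 14.

14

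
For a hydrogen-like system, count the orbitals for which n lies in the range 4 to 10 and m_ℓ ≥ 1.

Per-shell orbital counts meeting the constraint:
n=4 → 6; n=5 → 10; n=6 → 15; n=7 → 21; n=8 → 28; n=9 → 36; n=10 → 45.
Total orbitals: 6 + 10 + 15 + 21 + 28 + 36 + 45 = 161.

161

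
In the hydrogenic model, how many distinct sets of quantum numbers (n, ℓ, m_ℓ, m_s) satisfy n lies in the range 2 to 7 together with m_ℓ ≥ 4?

Count contributing orbitals for each principal shell:
n=5 → 1; n=6 → 3; n=7 → 6.
Orbitals: 1 + 3 + 6 = 10. Including both spin states (m_s = ±1/2) gives 2 × 10 = 20 states.

20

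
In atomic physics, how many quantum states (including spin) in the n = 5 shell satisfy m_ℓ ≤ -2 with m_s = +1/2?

6

The n = 5 shell has ℓ = 0 through 4; check each.
The (ℓ, m_ℓ) pairs meeting m_ℓ ≤ -2 give: ℓ=2 → 1; ℓ=3 → 2; ℓ=4 → 3.
Orbitals: 1 + 2 + 3 = 6. With m_s fixed to a single value there is one state per orbital, giving 6 states.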